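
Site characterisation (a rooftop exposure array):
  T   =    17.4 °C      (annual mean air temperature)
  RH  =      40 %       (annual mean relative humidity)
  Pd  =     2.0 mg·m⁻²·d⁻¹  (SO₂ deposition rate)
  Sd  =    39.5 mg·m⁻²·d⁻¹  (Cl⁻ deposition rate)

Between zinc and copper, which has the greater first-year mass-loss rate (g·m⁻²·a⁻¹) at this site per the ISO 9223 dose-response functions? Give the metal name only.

zinc

zinc: temperature factor f = -0.071·(7.4) = -0.5254
  SO₂ term: 0.0129·2.0^0.44·exp(0.046·40-0.5254) = 0.06516
  Sd branch = 0.0175·Sd^0.57·e^(0.008·RH+0.085·T) = 0.8598 μm/a
  r_corr = 0.06516 + 0.8598 = 0.925 μm/a
  mass loss = 0.925 μm/a × 7.14 g/cm³ = 6.604 g·m⁻²·a⁻¹
copper: temperature factor f = -0.080·(7.4) = -0.5920
  SO₂ term: 0.0053·2.0^0.26·exp(0.059·40-0.5920) = 0.03719
  Sd branch = 0.01025·Sd^0.27·e^(0.036·RH+0.049·T) = 0.2738 μm/a
  sum: 0.03719 + 0.2738 → r_corr = 0.311 μm/a
  mass loss = 0.311 μm/a × 8.96 g/cm³ = 2.787 g·m⁻²·a⁻¹
Ordering by g·m⁻²·a⁻¹: zinc (6.6) > copper (2.79)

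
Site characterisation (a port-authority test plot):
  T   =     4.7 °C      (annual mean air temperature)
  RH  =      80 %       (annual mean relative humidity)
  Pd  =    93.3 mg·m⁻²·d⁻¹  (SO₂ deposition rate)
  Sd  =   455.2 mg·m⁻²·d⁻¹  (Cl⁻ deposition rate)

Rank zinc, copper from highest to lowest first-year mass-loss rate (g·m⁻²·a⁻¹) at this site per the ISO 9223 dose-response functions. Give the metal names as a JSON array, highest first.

["zinc", "copper"]

zinc: T≤10 °C ⇒ hinge +0.038·(4.7−10) = -0.2014
  Pd branch = 0.0129·Pd^0.44·e^(0.046·RH+f) = 3.077 μm/a
  Cl⁻ term: 0.0175·455.2^0.57·exp(0.008·80+0.085·4.7) = 1.621
  r_corr = 3.077 + 1.621 = 4.697 μm/a
  mass loss = 4.697 μm/a × 7.14 g/cm³ = 33.54 g·m⁻²·a⁻¹
copper: T≤10 °C ⇒ hinge +0.126·(4.7−10) = -0.6678
  SO₂ term: 0.0053·93.3^0.26·exp(0.059·80-0.6678) = 0.9915
  Sd branch = 0.01025·Sd^0.27·e^(0.036·RH+0.049·T) = 1.2 μm/a
  r_corr = 0.9915 + 1.2 = 2.192 μm/a
  mass loss = 2.192 μm/a × 8.96 g/cm³ = 19.64 g·m⁻²·a⁻¹
Ordering by g·m⁻²·a⁻¹: zinc (33.5) > copper (19.6)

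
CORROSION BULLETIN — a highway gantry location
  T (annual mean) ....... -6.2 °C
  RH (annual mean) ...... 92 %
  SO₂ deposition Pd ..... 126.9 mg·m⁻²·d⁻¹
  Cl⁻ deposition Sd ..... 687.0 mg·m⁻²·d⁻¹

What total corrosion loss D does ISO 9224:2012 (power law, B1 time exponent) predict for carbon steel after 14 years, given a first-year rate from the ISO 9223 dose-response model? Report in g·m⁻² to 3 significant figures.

carbon steel: temperature factor f = +0.150·(-16.2) = -2.4300
  sulphur-dioxide contribution → 12.18 μm/a
  chloride contribution → 95.13 μm/a
  ⇒ r_corr(carbon steel) = 107.3 μm/a
Power-law: D(14) = r_corr · 14^0.523
  D(14) = 107.3 × 14^0.523 = 107.3 × 3.976 = 426.6 μm
  Mass loss = 426.6 μm × 7.85 g/cm³ = 3349 g·m⁻²

D(14) = 3.35e+03 g·m⁻²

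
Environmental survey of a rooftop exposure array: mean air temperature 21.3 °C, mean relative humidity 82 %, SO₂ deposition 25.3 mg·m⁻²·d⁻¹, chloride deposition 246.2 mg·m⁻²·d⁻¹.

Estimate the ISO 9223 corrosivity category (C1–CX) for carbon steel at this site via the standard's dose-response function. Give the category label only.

C5

carbon steel: f(T) = -0.054·(T−10) [T>10 °C] = -0.6102
  sulphur-dioxide contribution → 26.6 μm/a
  chloride contribution → 108.7 μm/a
  total first-year rate 135.3 μm/a
ISO 9223 Table 2 (carbon steel): 80 < 135 ≤ 200 μm/a ⇒ C5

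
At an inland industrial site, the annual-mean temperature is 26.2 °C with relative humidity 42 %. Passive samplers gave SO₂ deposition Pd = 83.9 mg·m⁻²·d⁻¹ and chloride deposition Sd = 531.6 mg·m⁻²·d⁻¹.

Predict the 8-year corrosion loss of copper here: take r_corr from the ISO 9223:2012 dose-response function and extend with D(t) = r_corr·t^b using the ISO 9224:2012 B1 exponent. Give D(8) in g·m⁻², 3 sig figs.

copper: T>10 °C ⇒ hinge -0.080·(26.2−10) = -1.2960
  SO₂ term: 0.0053·83.9^0.26·exp(0.059·42-1.2960) = 0.05468
  Cl⁻ term: 0.01025·531.6^0.27·exp(0.036·42+0.049·26.2) = 0.9138
  r_corr = 0.05468 + 0.9138 = 0.9684 μm/a
Long-term exponent b (ISO 9224 Table 2, B1) = 0.667
  D(8) = 0.9684 × 8^0.667 = 0.9684 × 4.003 = 3.876 μm
  Mass loss = 3.876 μm × 8.96 g/cm³ = 34.73 g·m⁻²

D(8) = 34.7 g·m⁻²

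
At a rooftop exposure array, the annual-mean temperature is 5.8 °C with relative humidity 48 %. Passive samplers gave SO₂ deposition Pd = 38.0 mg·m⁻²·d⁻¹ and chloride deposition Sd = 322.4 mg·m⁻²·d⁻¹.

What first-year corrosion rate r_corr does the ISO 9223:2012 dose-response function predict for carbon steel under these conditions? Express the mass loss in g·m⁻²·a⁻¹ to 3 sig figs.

carbon steel: f(T) = +0.150·(T−10) [T≤10 °C] = -0.6300
  Pd branch = 1.77·Pd^0.52·e^(0.02·RH+f) = 16.32 μm/a
  Cl⁻ term: 0.102·322.4^0.62·exp(0.033·48+0.04·5.8) = 22.52
  sum: 16.32 + 22.52 → r_corr = 38.84 μm/a
Convert to mass loss: 38.84 μm/a × 7.85 g/cm³ = 304.9 g·m⁻²·a⁻¹

r_corr = 305 g·m⁻²·a⁻¹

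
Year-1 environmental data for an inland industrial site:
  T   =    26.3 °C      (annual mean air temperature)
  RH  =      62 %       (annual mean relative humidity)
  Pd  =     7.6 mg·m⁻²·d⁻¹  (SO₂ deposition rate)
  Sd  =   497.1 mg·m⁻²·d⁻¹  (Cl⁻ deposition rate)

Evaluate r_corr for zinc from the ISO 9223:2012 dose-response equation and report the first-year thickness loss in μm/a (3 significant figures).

zinc: f(T) = -0.071·(T−10) [T>10 °C] = -1.1573
  sulphur-dioxide contribution → 0.1715 μm/a
  chloride contribution → 9.253 μm/a
  ⇒ r_corr(zinc) = 9.425 μm/a

r_corr = 9.42 μm/a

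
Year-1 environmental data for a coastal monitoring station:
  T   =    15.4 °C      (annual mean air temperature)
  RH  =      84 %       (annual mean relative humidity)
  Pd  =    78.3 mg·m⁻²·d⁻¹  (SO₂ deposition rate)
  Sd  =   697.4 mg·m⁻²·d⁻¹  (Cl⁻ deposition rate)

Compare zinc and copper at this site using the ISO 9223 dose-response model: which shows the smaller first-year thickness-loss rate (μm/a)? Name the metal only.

zinc: T>10 °C ⇒ hinge -0.071·(15.4−10) = -0.3834
  sulphur-dioxide contribution → 2.854 μm/a
  chloride contribution → 5.299 μm/a
  total first-year rate 8.153 μm/a
copper: T>10 °C ⇒ hinge -0.080·(15.4−10) = -0.4320
  sulphur-dioxide contribution → 1.518 μm/a
  chloride contribution → 2.627 μm/a
  ⇒ r_corr(copper) = 4.146 μm/a
Ordering by μm/a: zinc (8.15) > copper (4.15)

copper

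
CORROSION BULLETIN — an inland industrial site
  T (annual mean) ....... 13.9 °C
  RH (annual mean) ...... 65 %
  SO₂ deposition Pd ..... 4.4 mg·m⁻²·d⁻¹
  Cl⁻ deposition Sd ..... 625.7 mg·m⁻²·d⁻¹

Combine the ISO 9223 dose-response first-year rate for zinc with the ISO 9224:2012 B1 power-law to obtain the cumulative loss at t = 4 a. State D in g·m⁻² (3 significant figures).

D(4) = 91.2 g·m⁻²

zinc: T>10 °C ⇒ hinge -0.071·(13.9−10) = -0.2769
  sulphur-dioxide contribution → 0.3732 μm/a
  chloride contribution → 3.766 μm/a
  total first-year rate 4.14 μm/a
Long-term exponent b (ISO 9224 Table 2, B1) = 0.813
  D(4) = 4.14 × 4^0.813 = 4.14 × 3.087 = 12.78 μm
  Mass loss = 12.78 μm × 7.14 g/cm³ = 91.23 g·m⁻²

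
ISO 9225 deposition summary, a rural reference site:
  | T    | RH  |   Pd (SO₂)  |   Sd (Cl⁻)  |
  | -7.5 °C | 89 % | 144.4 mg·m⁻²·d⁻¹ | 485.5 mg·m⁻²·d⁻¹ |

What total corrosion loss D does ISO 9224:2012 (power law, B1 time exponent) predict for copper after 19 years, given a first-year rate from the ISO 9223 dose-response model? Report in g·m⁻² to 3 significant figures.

D(19) = 85.2 g·m⁻²

copper: temperature factor f = +0.126·(-17.5) = -2.2050
  Pd branch = 0.0053·Pd^0.26·e^(0.059·RH+f) = 0.4061 μm/a
  Sd branch = 0.01025·Sd^0.27·e^(0.036·RH+0.049·T) = 0.9287 μm/a
  r_corr = 0.4061 + 0.9287 = 1.335 μm/a
ISO 9224: D(t) = r_corr · t^b with b = 0.667 (copper, B1)
  D(19) = 1.335 × 19^0.667 = 1.335 × 7.127 = 9.513 μm
  Mass loss = 9.513 μm × 8.96 g/cm³ = 85.24 g·m⁻²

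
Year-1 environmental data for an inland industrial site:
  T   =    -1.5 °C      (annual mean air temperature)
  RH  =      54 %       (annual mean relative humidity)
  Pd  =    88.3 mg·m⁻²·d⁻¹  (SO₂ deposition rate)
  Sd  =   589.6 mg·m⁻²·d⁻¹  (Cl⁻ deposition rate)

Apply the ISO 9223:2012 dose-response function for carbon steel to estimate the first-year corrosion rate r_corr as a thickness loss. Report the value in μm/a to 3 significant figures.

r_corr = 39.3 μm/a

carbon steel: T≤10 °C ⇒ hinge +0.150·(-1.5−10) = -1.7250
  Pd branch = 1.77·Pd^0.52·e^(0.02·RH+f) = 9.544 μm/a
  Sd branch = 0.102·Sd^0.62·e^(0.033·RH+0.04·T) = 29.8 μm/a
  sum: 9.544 + 29.8 → r_corr = 39.34 μm/a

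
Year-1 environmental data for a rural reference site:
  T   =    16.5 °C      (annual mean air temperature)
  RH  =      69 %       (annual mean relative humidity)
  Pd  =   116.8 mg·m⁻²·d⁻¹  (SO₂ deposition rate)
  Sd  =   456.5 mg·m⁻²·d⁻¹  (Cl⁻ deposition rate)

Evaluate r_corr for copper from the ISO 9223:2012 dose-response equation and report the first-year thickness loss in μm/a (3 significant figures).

copper: f(T) = -0.080·(T−10) [T>10 °C] = -0.5200
  Pd branch = 0.0053·Pd^0.26·e^(0.059·RH+f) = 0.6368 μm/a
  Cl⁻ term: 0.01025·456.5^0.27·exp(0.036·69+0.049·16.5) = 1.441
  r_corr = 0.6368 + 1.441 = 2.078 μm/a

r_corr = 2.08 μm/a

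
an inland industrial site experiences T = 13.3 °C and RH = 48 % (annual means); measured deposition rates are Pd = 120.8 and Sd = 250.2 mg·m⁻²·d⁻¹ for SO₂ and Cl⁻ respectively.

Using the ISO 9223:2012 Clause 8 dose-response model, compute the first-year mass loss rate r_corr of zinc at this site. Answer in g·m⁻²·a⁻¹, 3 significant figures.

zinc: T>10 °C ⇒ hinge -0.071·(13.3−10) = -0.2343
  sulphur-dioxide contribution → 0.7654 μm/a
  chloride contribution → 1.853 μm/a
  ⇒ r_corr(zinc) = 2.618 μm/a
Convert to mass loss: 2.618 μm/a × 7.14 g/cm³ = 18.69 g·m⁻²·a⁻¹

r_corr = 18.7 g·m⁻²·a⁻¹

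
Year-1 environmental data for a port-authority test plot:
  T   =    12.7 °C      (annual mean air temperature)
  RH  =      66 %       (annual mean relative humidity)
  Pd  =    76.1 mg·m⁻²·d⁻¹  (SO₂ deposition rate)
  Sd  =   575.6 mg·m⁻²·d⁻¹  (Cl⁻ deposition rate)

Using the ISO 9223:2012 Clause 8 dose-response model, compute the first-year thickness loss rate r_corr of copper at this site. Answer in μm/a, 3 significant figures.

copper: temperature factor f = -0.080·(2.7) = -0.2160
  SO₂ term: 0.0053·76.1^0.26·exp(0.059·66-0.2160) = 0.6468
  Sd branch = 0.01025·Sd^0.27·e^(0.036·RH+0.049·T) = 1.143 μm/a
  sum: 0.6468 + 1.143 → r_corr = 1.79 μm/a

r_corr = 1.79 μm/a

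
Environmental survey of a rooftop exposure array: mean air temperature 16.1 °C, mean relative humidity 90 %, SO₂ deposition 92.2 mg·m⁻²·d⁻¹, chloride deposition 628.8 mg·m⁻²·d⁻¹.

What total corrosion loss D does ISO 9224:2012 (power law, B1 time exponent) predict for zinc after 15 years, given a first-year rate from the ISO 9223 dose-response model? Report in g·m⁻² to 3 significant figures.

D(15) = 607 g·m⁻²

zinc: T>10 °C ⇒ hinge -0.071·(16.1−10) = -0.4331
  SO₂ term: 0.0129·92.2^0.44·exp(0.046·90-0.4331) = 3.846
  Sd branch = 0.0175·Sd^0.57·e^(0.008·RH+0.085·T) = 5.562 μm/a
  r_corr = 3.846 + 5.562 = 9.407 μm/a
Long-term exponent b (ISO 9224 Table 2, B1) = 0.813
  D(15) = 9.407 × 15^0.813 = 9.407 × 9.04 = 85.04 μm
  Mass loss = 85.04 μm × 7.14 g/cm³ = 607.2 g·m⁻²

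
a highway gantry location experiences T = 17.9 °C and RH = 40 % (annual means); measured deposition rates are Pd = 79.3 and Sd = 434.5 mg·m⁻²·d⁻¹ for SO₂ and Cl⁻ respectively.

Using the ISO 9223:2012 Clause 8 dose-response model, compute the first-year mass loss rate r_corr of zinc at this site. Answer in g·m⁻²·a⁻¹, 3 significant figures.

r_corr = 27.4 g·m⁻²·a⁻¹

zinc: temperature factor f = -0.071·(7.9) = -0.5609
  SO₂ term: 0.0129·79.3^0.44·exp(0.046·40-0.5609) = 0.3175
  Cl⁻ term: 0.0175·434.5^0.57·exp(0.008·40+0.085·17.9) = 3.519
  r_corr = 0.3175 + 3.519 = 3.837 μm/a
Convert to mass loss: 3.837 μm/a × 7.14 g/cm³ = 27.39 g·m⁻²·a⁻¹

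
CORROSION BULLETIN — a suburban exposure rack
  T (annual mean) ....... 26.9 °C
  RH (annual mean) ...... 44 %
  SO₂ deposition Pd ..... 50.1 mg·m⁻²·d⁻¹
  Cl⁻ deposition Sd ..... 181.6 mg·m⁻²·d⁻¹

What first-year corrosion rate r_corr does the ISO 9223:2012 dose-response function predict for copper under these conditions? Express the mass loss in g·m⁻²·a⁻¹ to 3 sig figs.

r_corr = 7.27 g·m⁻²·a⁻¹

copper: T>10 °C ⇒ hinge -0.080·(26.9−10) = -1.3520
  Pd branch = 0.0053·Pd^0.26·e^(0.059·RH+f) = 0.05087 μm/a
  Cl⁻ term: 0.01025·181.6^0.27·exp(0.036·44+0.049·26.9) = 0.7604
  sum: 0.05087 + 0.7604 → r_corr = 0.8113 μm/a
Convert to mass loss: 0.8113 μm/a × 8.96 g/cm³ = 7.269 g·m⁻²·a⁻¹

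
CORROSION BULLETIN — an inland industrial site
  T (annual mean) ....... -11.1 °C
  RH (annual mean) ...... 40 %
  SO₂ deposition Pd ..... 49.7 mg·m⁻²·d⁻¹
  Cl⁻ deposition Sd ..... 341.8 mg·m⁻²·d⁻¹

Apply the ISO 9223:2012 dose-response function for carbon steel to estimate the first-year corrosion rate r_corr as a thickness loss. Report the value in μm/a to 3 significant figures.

r_corr = 10.4 μm/a

carbon steel: T≤10 °C ⇒ hinge +0.150·(-11.1−10) = -3.1650
  SO₂ term: 1.77·49.7^0.52·exp(0.02·40-3.1650) = 1.268
  Sd branch = 0.102·Sd^0.62·e^(0.033·RH+0.04·T) = 9.12 μm/a
  r_corr = 1.268 + 9.12 = 10.39 μm/a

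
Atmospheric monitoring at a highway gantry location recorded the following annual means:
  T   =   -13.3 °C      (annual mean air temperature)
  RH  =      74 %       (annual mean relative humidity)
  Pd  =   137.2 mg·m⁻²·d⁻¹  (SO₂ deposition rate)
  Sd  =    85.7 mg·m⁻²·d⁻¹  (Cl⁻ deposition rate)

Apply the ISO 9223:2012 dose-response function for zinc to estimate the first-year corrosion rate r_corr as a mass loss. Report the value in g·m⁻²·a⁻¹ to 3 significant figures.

r_corr = 10.9 g·m⁻²·a⁻¹

zinc: temperature factor f = +0.038·(-23.3) = -0.8854
  sulphur-dioxide contribution → 1.396 μm/a
  chloride contribution → 0.1291 μm/a
  total first-year rate 1.525 μm/a
Convert to mass loss: 1.525 μm/a × 7.14 g/cm³ = 10.89 g·m⁻²·a⁻¹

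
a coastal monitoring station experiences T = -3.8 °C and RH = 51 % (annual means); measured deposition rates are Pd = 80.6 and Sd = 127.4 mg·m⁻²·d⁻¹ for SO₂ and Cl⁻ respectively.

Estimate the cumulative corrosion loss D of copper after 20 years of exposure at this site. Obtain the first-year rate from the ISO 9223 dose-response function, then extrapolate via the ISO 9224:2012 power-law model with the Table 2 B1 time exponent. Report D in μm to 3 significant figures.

D(20) = 1.89 μm

copper: f(T) = +0.126·(T−10) [T≤10 °C] = -1.7388
  SO₂ term: 0.0053·80.6^0.26·exp(0.059·51-1.7388) = 0.0591
  Cl⁻ term: 0.01025·127.4^0.27·exp(0.036·51+0.049·-3.8) = 0.1975
  sum: 0.0591 + 0.1975 → r_corr = 0.2566 μm/a
Long-term exponent b (ISO 9224 Table 2, B1) = 0.667
  D(20) = 0.2566 × 20^0.667 = 0.2566 × 7.375 = 1.893 μm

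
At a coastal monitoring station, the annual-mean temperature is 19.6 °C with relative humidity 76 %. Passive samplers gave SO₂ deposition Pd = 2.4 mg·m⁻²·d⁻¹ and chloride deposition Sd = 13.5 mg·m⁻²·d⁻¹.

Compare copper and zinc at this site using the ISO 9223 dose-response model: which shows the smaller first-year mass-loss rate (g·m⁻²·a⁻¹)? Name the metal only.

zinc

copper: f(T) = -0.080·(T−10) [T>10 °C] = -0.7680
  sulphur-dioxide contribution → 0.2735 μm/a
  chloride contribution → 0.8341 μm/a
  ⇒ r_corr(copper) = 1.108 μm/a
  mass loss = 1.108 μm/a × 8.96 g/cm³ = 9.925 g·m⁻²·a⁻¹
zinc: temperature factor f = -0.071·(9.6) = -0.6816
  sulphur-dioxide contribution → 0.3163 μm/a
  chloride contribution → 0.7497 μm/a
  ⇒ r_corr(zinc) = 1.066 μm/a
  mass loss = 1.066 μm/a × 7.14 g/cm³ = 7.612 g·m⁻²·a⁻¹
Ordering by g·m⁻²·a⁻¹: copper (9.92) > zinc (7.61)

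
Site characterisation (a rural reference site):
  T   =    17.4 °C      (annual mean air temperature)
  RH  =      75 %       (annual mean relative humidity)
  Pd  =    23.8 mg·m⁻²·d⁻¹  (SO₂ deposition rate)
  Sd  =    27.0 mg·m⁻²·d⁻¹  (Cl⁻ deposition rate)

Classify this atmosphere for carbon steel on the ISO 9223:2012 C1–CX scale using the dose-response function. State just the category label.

carbon steel: f(T) = -0.054·(T−10) [T>10 °C] = -0.3996
  Pd branch = 1.77·Pd^0.52·e^(0.02·RH+f) = 27.65 μm/a
  Cl⁻ term: 0.102·27.0^0.62·exp(0.033·75+0.04·17.4) = 18.76
  r_corr = 27.65 + 18.76 = 46.41 μm/a
Category bounds: 25…50 μm/a bracket r_corr ⇒ C3

C3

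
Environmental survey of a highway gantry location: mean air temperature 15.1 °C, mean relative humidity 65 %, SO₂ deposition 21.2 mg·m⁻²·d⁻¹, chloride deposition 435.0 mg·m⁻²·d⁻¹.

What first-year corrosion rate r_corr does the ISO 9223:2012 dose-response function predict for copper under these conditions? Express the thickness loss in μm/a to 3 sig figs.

r_corr = 1.51 μm/a

copper: temperature factor f = -0.080·(5.1) = -0.4080
  SO₂ term: 0.0053·21.2^0.26·exp(0.059·65-0.4080) = 0.361
  Cl⁻ term: 0.01025·435.0^0.27·exp(0.036·65+0.049·15.1) = 1.15
  r_corr = 0.361 + 1.15 = 1.511 μm/a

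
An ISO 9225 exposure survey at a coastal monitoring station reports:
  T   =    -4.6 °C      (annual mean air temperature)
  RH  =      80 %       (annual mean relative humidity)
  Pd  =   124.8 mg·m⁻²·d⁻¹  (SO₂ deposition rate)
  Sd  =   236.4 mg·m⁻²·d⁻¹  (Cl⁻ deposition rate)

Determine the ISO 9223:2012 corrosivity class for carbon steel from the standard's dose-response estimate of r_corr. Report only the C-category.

carbon steel: f(T) = +0.150·(T−10) [T≤10 °C] = -2.1900
  Pd branch = 1.77·Pd^0.52·e^(0.02·RH+f) = 12.07 μm/a
  Cl⁻ term: 0.102·236.4^0.62·exp(0.033·80+0.04·-4.6) = 35.23
  sum: 12.07 + 35.23 → r_corr = 47.3 μm/a
ISO 9223 Table 2 (carbon steel): 25 < 47.3 ≤ 50 μm/a ⇒ C3

C3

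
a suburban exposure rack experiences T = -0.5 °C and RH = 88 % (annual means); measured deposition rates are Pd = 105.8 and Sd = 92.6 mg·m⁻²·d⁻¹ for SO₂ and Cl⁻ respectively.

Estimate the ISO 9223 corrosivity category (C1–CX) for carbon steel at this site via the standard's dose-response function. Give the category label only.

carbon steel: temperature factor f = +0.150·(-10.5) = -1.5750
  Pd branch = 1.77·Pd^0.52·e^(0.02·RH+f) = 24.05 μm/a
  Cl⁻ term: 0.102·92.6^0.62·exp(0.033·88+0.04·-0.5) = 30.23
  sum: 24.05 + 30.23 → r_corr = 54.27 μm/a
Category bounds: 50…80 μm/a bracket r_corr ⇒ C4

C4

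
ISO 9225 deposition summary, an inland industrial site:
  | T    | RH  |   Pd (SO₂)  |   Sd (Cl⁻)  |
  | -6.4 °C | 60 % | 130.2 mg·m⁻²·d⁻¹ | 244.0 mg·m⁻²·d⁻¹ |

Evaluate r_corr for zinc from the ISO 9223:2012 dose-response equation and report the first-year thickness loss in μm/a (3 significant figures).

r_corr = 1.31 μm/a

zinc: T≤10 °C ⇒ hinge +0.038·(-6.4−10) = -0.6232
  sulphur-dioxide contribution → 0.9311 μm/a
  chloride contribution → 0.3768 μm/a
  total first-year rate 1.308 μm/a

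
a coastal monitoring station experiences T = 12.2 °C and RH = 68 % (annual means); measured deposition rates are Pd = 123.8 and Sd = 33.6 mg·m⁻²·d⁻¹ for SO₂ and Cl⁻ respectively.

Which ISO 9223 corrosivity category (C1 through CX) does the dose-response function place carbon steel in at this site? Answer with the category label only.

C5

carbon steel: temperature factor f = -0.054·(2.2) = -0.1188
  sulphur-dioxide contribution → 75.03 μm/a
  chloride contribution → 13.85 μm/a
  total first-year rate 88.88 μm/a
88.9 μm/a falls in (80, 200] for carbon steel → category C5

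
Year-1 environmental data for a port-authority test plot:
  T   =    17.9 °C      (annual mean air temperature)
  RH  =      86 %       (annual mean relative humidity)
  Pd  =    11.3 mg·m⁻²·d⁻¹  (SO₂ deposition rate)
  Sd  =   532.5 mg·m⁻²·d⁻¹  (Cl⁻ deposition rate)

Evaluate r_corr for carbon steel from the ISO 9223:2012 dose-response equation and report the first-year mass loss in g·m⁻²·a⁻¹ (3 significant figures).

r_corr = 1.55e+03 g·m⁻²·a⁻¹

carbon steel: T>10 °C ⇒ hinge -0.054·(17.9−10) = -0.4266
  sulphur-dioxide contribution → 22.77 μm/a
  chloride contribution → 174.7 μm/a
  total first-year rate 197.5 μm/a
Convert to mass loss: 197.5 μm/a × 7.85 g/cm³ = 1550 g·m⁻²·a⁻¹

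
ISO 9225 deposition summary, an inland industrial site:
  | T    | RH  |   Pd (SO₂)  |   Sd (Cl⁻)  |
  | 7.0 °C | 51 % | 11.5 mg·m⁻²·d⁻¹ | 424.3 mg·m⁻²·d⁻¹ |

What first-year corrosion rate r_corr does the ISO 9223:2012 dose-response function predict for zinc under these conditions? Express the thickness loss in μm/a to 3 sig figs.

zinc: f(T) = +0.038·(T−10) [T≤10 °C] = -0.1140
  Pd branch = 0.0129·Pd^0.44·e^(0.046·RH+f) = 0.3521 μm/a
  Cl⁻ term: 0.0175·424.3^0.57·exp(0.008·51+0.085·7.0) = 1.501
  r_corr = 0.3521 + 1.501 = 1.853 μm/a

r_corr = 1.85 μm/a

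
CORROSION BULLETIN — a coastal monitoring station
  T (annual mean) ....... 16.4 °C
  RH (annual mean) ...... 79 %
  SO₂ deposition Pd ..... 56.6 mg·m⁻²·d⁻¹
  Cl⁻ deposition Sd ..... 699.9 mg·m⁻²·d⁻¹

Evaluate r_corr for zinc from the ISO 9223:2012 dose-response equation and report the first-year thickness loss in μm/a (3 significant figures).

r_corr = 7.38 μm/a

zinc: f(T) = -0.071·(T−10) [T>10 °C] = -0.4544
  Pd branch = 0.0129·Pd^0.44·e^(0.046·RH+f) = 1.831 μm/a
  Sd branch = 0.0175·Sd^0.57·e^(0.008·RH+0.085·T) = 5.554 μm/a
  sum: 1.831 + 5.554 → r_corr = 7.385 μm/a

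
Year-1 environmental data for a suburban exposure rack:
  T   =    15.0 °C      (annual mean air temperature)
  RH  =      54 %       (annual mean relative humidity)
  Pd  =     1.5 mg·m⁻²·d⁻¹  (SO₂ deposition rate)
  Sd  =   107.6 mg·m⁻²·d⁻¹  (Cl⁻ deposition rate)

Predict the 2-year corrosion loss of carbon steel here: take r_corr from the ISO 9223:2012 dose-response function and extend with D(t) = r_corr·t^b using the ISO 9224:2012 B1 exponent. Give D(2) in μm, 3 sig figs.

D(2) = 35.9 μm

carbon steel: temperature factor f = -0.054·(5.0) = -0.2700
  sulphur-dioxide contribution → 4.913 μm/a
  chloride contribution → 20.08 μm/a
  ⇒ r_corr(carbon steel) = 24.99 μm/a
Long-term exponent b (ISO 9224 Table 2, B1) = 0.523
  D(2) = 24.99 × 2^0.523 = 24.99 × 1.437 = 35.92 μm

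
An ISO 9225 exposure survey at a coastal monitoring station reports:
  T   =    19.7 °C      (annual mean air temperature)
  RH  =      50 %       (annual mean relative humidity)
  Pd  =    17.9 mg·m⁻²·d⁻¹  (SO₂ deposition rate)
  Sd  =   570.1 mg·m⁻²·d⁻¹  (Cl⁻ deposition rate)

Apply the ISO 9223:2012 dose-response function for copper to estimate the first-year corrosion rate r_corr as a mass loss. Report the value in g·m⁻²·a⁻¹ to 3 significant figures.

r_corr = 8.98 g·m⁻²·a⁻¹

copper: T>10 °C ⇒ hinge -0.080·(19.7−10) = -0.7760
  sulphur-dioxide contribution → 0.09867 μm/a
  chloride contribution → 0.9032 μm/a
  total first-year rate 1.002 μm/a
Convert to mass loss: 1.002 μm/a × 8.96 g/cm³ = 8.977 g·m⁻²·a⁻¹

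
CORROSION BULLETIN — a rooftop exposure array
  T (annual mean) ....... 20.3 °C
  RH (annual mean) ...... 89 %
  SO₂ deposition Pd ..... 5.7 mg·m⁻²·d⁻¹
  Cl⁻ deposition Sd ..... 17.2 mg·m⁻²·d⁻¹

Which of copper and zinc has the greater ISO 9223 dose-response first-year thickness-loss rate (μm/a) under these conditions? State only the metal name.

copper

copper: temperature factor f = -0.080·(10.3) = -0.8240
  SO₂ term: 0.0053·5.7^0.26·exp(0.059·89-0.8240) = 0.6973
  Sd branch = 0.01025·Sd^0.27·e^(0.036·RH+0.049·T) = 1.472 μm/a
  r_corr = 0.6973 + 1.472 = 2.169 μm/a
zinc: T>10 °C ⇒ hinge -0.071·(20.3−10) = -0.7313
  SO₂ term: 0.0129·5.7^0.44·exp(0.046·89-0.7313) = 0.8009
  Cl⁻ term: 0.0175·17.2^0.57·exp(0.008·89+0.085·20.3) = 1.014
  sum: 0.8009 + 1.014 → r_corr = 1.815 μm/a
Ordering by μm/a: copper (2.17) > zinc (1.81)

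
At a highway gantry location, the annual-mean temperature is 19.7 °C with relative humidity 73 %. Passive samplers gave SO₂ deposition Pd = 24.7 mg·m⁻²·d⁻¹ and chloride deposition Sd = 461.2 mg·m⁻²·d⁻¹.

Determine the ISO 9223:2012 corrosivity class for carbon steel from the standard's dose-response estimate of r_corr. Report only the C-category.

carbon steel: T>10 °C ⇒ hinge -0.054·(19.7−10) = -0.5238
  Pd branch = 1.77·Pd^0.52·e^(0.02·RH+f) = 23.92 μm/a
  Sd branch = 0.102·Sd^0.62·e^(0.033·RH+0.04·T) = 111.9 μm/a
  sum: 23.92 + 111.9 → r_corr = 135.8 μm/a
ISO 9223 Table 2 (carbon steel): 80 < 136 ≤ 200 μm/a ⇒ C5

C5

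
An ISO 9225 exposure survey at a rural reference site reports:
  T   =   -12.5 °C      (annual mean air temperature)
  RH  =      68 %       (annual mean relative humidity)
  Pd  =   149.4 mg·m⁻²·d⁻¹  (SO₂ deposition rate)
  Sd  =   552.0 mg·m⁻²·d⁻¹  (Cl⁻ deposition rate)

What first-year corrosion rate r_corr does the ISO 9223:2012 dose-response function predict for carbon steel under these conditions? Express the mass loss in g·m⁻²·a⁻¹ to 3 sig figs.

r_corr = 255 g·m⁻²·a⁻¹

carbon steel: f(T) = +0.150·(T−10) [T≤10 °C] = -3.3750
  sulphur-dioxide contribution → 3.188 μm/a
  chloride contribution → 29.24 μm/a
  total first-year rate 32.43 μm/a
Convert to mass loss: 32.43 μm/a × 7.85 g/cm³ = 254.6 g·m⁻²·a⁻¹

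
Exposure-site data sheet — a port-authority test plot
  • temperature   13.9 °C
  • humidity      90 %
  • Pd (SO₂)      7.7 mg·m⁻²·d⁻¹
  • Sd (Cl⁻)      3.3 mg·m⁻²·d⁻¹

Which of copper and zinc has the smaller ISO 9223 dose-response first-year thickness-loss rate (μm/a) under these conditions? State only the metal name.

copper: f(T) = -0.080·(T−10) [T>10 °C] = -0.3120
  sulphur-dioxide contribution → 1.335 μm/a
  chloride contribution → 0.7139 μm/a
  total first-year rate 2.049 μm/a
zinc: temperature factor f = -0.071·(3.9) = -0.2769
  sulphur-dioxide contribution → 1.508 μm/a
  chloride contribution → 0.2314 μm/a
  total first-year rate 1.739 μm/a
Ordering by μm/a: copper (2.05) > zinc (1.74)

zinc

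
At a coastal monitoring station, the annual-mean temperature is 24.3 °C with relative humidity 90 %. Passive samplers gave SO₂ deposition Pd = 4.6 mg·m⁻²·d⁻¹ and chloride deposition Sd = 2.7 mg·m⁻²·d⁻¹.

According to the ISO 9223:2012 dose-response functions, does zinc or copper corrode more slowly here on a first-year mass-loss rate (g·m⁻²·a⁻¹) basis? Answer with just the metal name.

zinc

zinc: T>10 °C ⇒ hinge -0.071·(24.3−10) = -1.0153
  SO₂ term: 0.0129·4.6^0.44·exp(0.046·90-1.0153) = 0.5744
  Cl⁻ term: 0.0175·2.7^0.57·exp(0.008·90+0.085·24.3) = 0.4996
  r_corr = 0.5744 + 0.4996 = 1.074 μm/a
  mass loss = 1.074 μm/a × 7.14 g/cm³ = 7.669 g·m⁻²·a⁻¹
copper: T>10 °C ⇒ hinge -0.080·(24.3−10) = -1.1440
  Pd branch = 0.0053·Pd^0.26·e^(0.059·RH+f) = 0.508 μm/a
  Sd branch = 0.01025·Sd^0.27·e^(0.036·RH+0.049·T) = 1.126 μm/a
  sum: 0.508 + 1.126 → r_corr = 1.634 μm/a
  mass loss = 1.634 μm/a × 8.96 g/cm³ = 14.64 g·m⁻²·a⁻¹
Ordering by g·m⁻²·a⁻¹: copper (14.6) > zinc (7.67)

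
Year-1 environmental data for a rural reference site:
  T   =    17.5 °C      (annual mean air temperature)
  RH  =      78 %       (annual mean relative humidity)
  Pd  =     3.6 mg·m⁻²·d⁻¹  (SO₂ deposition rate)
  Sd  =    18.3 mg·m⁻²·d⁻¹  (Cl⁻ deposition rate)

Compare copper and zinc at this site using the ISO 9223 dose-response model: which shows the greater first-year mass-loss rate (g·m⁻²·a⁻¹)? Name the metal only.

copper: f(T) = -0.080·(T−10) [T>10 °C] = -0.6000
  Pd branch = 0.0053·Pd^0.26·e^(0.059·RH+f) = 0.4045 μm/a
  Sd branch = 0.01025·Sd^0.27·e^(0.036·RH+0.049·T) = 0.878 μm/a
  sum: 0.4045 + 0.878 → r_corr = 1.283 μm/a
  mass loss = 1.283 μm/a × 8.96 g/cm³ = 11.49 g·m⁻²·a⁻¹
zinc: temperature factor f = -0.071·(7.5) = -0.5325
  Pd branch = 0.0129·Pd^0.44·e^(0.046·RH+f) = 0.4812 μm/a
  Sd branch = 0.0175·Sd^0.57·e^(0.008·RH+0.085·T) = 0.758 μm/a
  r_corr = 0.4812 + 0.758 = 1.239 μm/a
  mass loss = 1.239 μm/a × 7.14 g/cm³ = 8.848 g·m⁻²·a⁻¹
Ordering by g·m⁻²·a⁻¹: copper (11.5) > zinc (8.85)

copper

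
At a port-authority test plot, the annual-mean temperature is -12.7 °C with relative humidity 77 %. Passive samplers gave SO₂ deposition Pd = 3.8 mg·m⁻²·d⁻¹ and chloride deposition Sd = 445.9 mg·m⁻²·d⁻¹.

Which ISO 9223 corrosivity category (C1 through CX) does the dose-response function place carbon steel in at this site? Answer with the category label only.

C3

carbon steel: T≤10 °C ⇒ hinge +0.150·(-12.7−10) = -3.4050
  sulphur-dioxide contribution → 0.5489 μm/a
  chloride contribution → 34.2 μm/a
  total first-year rate 34.75 μm/a
34.8 μm/a falls in (25, 50] for carbon steel → category C3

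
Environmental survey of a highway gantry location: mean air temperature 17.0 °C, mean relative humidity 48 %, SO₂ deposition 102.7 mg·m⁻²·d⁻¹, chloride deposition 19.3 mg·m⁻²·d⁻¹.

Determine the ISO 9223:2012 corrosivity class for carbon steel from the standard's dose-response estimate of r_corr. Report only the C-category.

C3

carbon steel: f(T) = -0.054·(T−10) [T>10 °C] = -0.3780
  Pd branch = 1.77·Pd^0.52·e^(0.02·RH+f) = 35.22 μm/a
  Cl⁻ term: 0.102·19.3^0.62·exp(0.033·48+0.04·17.0) = 6.15
  sum: 35.22 + 6.15 → r_corr = 41.37 μm/a
Category bounds: 25…50 μm/a bracket r_corr ⇒ C3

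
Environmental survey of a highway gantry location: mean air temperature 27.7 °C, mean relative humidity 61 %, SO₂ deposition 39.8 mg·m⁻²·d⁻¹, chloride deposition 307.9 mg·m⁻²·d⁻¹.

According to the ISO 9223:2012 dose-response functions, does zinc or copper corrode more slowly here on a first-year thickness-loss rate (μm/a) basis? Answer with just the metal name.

copper

zinc: temperature factor f = -0.071·(17.7) = -1.2567
  sulphur-dioxide contribution → 0.3072 μm/a
  chloride contribution → 7.869 μm/a
  ⇒ r_corr(zinc) = 8.176 μm/a
copper: T>10 °C ⇒ hinge -0.080·(27.7−10) = -1.4160
  sulphur-dioxide contribution → 0.1225 μm/a
  chloride contribution → 1.682 μm/a
  ⇒ r_corr(copper) = 1.804 μm/a
Ordering by μm/a: zinc (8.18) > copper (1.8)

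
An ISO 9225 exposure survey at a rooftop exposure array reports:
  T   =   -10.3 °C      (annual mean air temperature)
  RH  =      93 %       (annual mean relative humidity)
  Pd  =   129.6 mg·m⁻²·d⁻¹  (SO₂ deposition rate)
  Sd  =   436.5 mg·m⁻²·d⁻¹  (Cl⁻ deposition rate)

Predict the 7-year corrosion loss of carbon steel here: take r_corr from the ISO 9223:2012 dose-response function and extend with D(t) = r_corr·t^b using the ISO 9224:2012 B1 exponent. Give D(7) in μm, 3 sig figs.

carbon steel: f(T) = +0.150·(T−10) [T≤10 °C] = -3.0450
  SO₂ term: 1.77·129.6^0.52·exp(0.02·93-3.0450) = 6.79
  Cl⁻ term: 0.102·436.5^0.62·exp(0.033·93+0.04·-10.3) = 63
  r_corr = 6.79 + 63 = 69.79 μm/a
Power-law: D(7) = r_corr · 7^0.523
  D(7) = 69.79 × 7^0.523 = 69.79 × 2.767 = 193.1 μm

D(7) = 193 μm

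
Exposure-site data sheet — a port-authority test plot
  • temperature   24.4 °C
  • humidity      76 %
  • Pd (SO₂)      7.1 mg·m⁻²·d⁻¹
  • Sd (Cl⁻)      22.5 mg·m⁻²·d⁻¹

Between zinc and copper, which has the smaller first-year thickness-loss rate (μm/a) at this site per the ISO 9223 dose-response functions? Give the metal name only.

zinc: T>10 °C ⇒ hinge -0.071·(24.4−10) = -1.0224
  sulphur-dioxide contribution → 0.3626 μm/a
  chloride contribution → 1.509 μm/a
  ⇒ r_corr(zinc) = 1.871 μm/a
copper: T>10 °C ⇒ hinge -0.080·(24.4−10) = -1.1520
  sulphur-dioxide contribution → 0.247 μm/a
  chloride contribution → 1.211 μm/a
  total first-year rate 1.458 μm/a
Ordering by μm/a: zinc (1.87) > copper (1.46)

copper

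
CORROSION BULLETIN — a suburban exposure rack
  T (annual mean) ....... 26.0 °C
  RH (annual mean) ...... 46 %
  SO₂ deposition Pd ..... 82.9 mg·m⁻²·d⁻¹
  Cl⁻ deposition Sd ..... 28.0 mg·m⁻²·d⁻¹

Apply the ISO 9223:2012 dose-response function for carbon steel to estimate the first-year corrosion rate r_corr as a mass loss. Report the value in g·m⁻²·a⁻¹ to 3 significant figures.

carbon steel: T>10 °C ⇒ hinge -0.054·(26.0−10) = -0.8640
  SO₂ term: 1.77·82.9^0.52·exp(0.02·46-0.8640) = 18.62
  Cl⁻ term: 0.102·28.0^0.62·exp(0.033·46+0.04·26.0) = 10.39
  r_corr = 18.62 + 10.39 = 29.01 μm/a
Convert to mass loss: 29.01 μm/a × 7.85 g/cm³ = 227.7 g·m⁻²·a⁻¹

r_corr = 228 g·m⁻²·a⁻¹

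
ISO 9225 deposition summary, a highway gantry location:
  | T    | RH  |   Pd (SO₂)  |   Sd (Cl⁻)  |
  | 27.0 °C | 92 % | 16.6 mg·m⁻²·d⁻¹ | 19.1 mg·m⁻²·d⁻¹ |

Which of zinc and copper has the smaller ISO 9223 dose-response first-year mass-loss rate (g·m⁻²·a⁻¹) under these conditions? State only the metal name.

zinc

zinc: temperature factor f = -0.071·(17.0) = -1.2070
  sulphur-dioxide contribution → 0.9145 μm/a
  chloride contribution → 1.948 μm/a
  ⇒ r_corr(zinc) = 2.862 μm/a
  mass loss = 2.862 μm/a × 7.14 g/cm³ = 20.44 g·m⁻²·a⁻¹
copper: temperature factor f = -0.080·(17.0) = -1.3600
  sulphur-dioxide contribution → 0.643 μm/a
  chloride contribution → 2.342 μm/a
  ⇒ r_corr(copper) = 2.985 μm/a
  mass loss = 2.985 μm/a × 8.96 g/cm³ = 26.74 g·m⁻²·a⁻¹
Ordering by g·m⁻²·a⁻¹: copper (26.7) > zinc (20.4)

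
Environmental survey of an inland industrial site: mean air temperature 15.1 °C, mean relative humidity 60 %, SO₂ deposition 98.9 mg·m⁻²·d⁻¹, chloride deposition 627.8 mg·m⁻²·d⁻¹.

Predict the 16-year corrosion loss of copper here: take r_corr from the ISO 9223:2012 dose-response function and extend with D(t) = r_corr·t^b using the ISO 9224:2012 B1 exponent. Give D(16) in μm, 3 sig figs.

copper: temperature factor f = -0.080·(5.1) = -0.4080
  Pd branch = 0.0053·Pd^0.26·e^(0.059·RH+f) = 0.4011 μm/a
  Sd branch = 0.01025·Sd^0.27·e^(0.036·RH+0.049·T) = 1.061 μm/a
  r_corr = 0.4011 + 1.061 = 1.462 μm/a
Power-law: D(16) = r_corr · 16^0.667
  D(16) = 1.462 × 16^0.667 = 1.462 × 6.355 = 9.29 μm

D(16) = 9.29 μm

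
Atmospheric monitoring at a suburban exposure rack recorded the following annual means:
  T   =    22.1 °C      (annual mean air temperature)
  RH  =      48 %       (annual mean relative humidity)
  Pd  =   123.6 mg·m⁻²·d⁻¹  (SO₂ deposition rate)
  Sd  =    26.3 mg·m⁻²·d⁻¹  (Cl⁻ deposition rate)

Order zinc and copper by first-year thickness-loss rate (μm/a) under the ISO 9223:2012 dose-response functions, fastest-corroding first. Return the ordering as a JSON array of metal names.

["zinc", "copper"]

zinc: T>10 °C ⇒ hinge -0.071·(22.1−10) = -0.8591
  sulphur-dioxide contribution → 0.4139 μm/a
  chloride contribution → 1.084 μm/a
  total first-year rate 1.498 μm/a
copper: f(T) = -0.080·(T−10) [T>10 °C] = -0.9680
  sulphur-dioxide contribution → 0.1196 μm/a
  chloride contribution → 0.412 μm/a
  total first-year rate 0.5316 μm/a
Ordering by μm/a: zinc (1.5) > copper (0.532)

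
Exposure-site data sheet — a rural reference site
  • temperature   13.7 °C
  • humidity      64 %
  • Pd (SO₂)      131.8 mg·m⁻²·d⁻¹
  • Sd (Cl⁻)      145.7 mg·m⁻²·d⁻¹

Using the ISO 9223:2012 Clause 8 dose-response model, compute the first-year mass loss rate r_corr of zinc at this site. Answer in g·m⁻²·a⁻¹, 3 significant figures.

r_corr = 23.0 g·m⁻²·a⁻¹

zinc: temperature factor f = -0.071·(3.7) = -0.2627
  SO₂ term: 0.0129·131.8^0.44·exp(0.046·64-0.2627) = 1.614
  Sd branch = 0.0175·Sd^0.57·e^(0.008·RH+0.085·T) = 1.601 μm/a
  sum: 1.614 + 1.601 → r_corr = 3.214 μm/a
Convert to mass loss: 3.214 μm/a × 7.14 g/cm³ = 22.95 g·m⁻²·a⁻¹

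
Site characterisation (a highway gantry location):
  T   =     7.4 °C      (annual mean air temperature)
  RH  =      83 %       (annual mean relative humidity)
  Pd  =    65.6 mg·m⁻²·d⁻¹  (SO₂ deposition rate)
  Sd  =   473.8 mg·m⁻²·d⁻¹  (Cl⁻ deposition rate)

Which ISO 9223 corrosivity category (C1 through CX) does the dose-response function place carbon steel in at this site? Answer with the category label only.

C5

carbon steel: f(T) = +0.150·(T−10) [T≤10 °C] = -0.3900
  SO₂ term: 1.77·65.6^0.52·exp(0.02·83-0.3900) = 55.5
  Cl⁻ term: 0.102·473.8^0.62·exp(0.033·83+0.04·7.4) = 96.73
  r_corr = 55.5 + 96.73 = 152.2 μm/a
152 μm/a falls in (80, 200] for carbon steel → category C5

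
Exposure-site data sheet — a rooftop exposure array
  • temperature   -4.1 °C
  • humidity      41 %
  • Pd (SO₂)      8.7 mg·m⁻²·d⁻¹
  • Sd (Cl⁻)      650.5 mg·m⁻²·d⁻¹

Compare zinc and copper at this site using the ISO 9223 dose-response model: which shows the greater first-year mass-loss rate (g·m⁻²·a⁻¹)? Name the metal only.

zinc

zinc: temperature factor f = +0.038·(-14.1) = -0.5358
  sulphur-dioxide contribution → 0.1289 μm/a
  chloride contribution → 0.6882 μm/a
  total first-year rate 0.8171 μm/a
  mass loss = 0.8171 μm/a × 7.14 g/cm³ = 5.834 g·m⁻²·a⁻¹
copper: temperature factor f = +0.126·(-14.1) = -1.7766
  sulphur-dioxide contribution → 0.01768 μm/a
  chloride contribution → 0.2109 μm/a
  ⇒ r_corr(copper) = 0.2286 μm/a
  mass loss = 0.2286 μm/a × 8.96 g/cm³ = 2.048 g·m⁻²·a⁻¹
Ordering by g·m⁻²·a⁻¹: zinc (5.83) > copper (2.05)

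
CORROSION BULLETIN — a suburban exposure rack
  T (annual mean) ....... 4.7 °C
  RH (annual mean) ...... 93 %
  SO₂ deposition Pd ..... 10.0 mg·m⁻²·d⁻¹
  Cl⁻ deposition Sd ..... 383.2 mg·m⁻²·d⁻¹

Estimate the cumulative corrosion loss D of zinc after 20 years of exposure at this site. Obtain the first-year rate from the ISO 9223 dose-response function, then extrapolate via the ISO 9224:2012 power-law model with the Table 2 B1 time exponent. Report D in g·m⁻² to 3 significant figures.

zinc: f(T) = +0.038·(T−10) [T≤10 °C] = -0.2014
  sulphur-dioxide contribution → 2.094 μm/a
  chloride contribution → 1.63 μm/a
  total first-year rate 3.724 μm/a
ISO 9224: D(t) = r_corr · t^b with b = 0.813 (zinc, B1)
  D(20) = 3.724 × 20^0.813 = 3.724 × 11.42 = 42.54 μm
  Mass loss = 42.54 μm × 7.14 g/cm³ = 303.7 g·m⁻²

D(20) = 304 g·m⁻²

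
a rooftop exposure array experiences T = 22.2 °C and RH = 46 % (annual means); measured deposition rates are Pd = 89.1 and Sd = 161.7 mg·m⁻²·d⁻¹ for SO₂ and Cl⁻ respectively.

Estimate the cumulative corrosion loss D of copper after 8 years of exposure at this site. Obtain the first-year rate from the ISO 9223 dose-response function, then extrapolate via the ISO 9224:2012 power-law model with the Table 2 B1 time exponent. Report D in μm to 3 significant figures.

copper: f(T) = -0.080·(T−10) [T>10 °C] = -0.9760
  sulphur-dioxide contribution → 0.09684 μm/a
  chloride contribution → 0.6291 μm/a
  total first-year rate 0.7259 μm/a
Power-law: D(8) = r_corr · 8^0.667
  D(8) = 0.7259 × 8^0.667 = 0.7259 × 4.003 = 2.906 μm

D(8) = 2.91 μm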